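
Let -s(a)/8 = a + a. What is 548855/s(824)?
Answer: -548855/13184 ≈ -41.630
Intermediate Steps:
s(a) = -16*a (s(a) = -8*(a + a) = -16*a)
548855/s(824) = 548855/((-16*824)) = 548855/(-13184) = 548855*(-1/13184) = -548855/13184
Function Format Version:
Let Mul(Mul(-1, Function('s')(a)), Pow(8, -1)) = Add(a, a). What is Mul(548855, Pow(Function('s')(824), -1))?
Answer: Rational(-548855, 13184) ≈ -41.630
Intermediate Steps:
Function('s')(a) = Mul(-16, a) (Function('s')(a) = Mul(-8, Add(a, a)) = Mul(-8, Mul(2, a)) = Mul(-16, a))
Mul(548855, Pow(Function('s')(824), -1)) = Mul(548855, Pow(Mul(-16, 824), -1)) = Mul(548855, Pow(-13184, -1)) = Mul(548855, Rational(-1, 13184)) = Rational(-548855, 13184)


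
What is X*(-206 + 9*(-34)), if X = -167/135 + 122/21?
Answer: -2212352/945 ≈ -2341.1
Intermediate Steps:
X = 4321/945 (X = -167*1/135 + 122*(1/21) = -167/135 + 122/21 = 4321/945 ≈ 4.5725)
X*(-206 + 9*(-34)) = 4321*(-206 + 9*(-34))/945 = 4321*(-206 - 306)/945 = (4321/945)*(-512) = -2212352/945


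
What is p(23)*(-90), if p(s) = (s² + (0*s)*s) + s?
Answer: -49680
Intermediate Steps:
p(s) = s + s² (p(s) = (s² + 0*s) + s = (s² + 0) + s = s² + s = s + s²)
p(23)*(-90) = (23*(1 + 23))*(-90) = (23*24)*(-90) = 552*(-90) = -49680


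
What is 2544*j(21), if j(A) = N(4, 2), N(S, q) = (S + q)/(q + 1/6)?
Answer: 91584/13 ≈ 7044.9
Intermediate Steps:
N(S, q) = (S + q)/(1/6 + q) (N(S, q) = (S + q)/(q + 1/6) = (S + q)/(1/6 + q))
j(A) = 36/13 (j(A) = 6*(4 + 2)/(1 + 6*2) = 6*6/(1 + 12) = 6*6/13 = 6*(1/13)*6 = 36/13)
2544*j(21) = 2544*(36/13) = 91584/13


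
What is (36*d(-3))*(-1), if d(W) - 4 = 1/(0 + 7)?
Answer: -1044/7 ≈ -149.14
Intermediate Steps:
d(W) = 29/7 (d(W) = 4 + 1/(0 + 7) = 4 + 1/7 = 4 + ⅐ = 29/7)
(36*d(-3))*(-1) = (36*(29/7))*(-1) = (1044/7)*(-1) = -1044/7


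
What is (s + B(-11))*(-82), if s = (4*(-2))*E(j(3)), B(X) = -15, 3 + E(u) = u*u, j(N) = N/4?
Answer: -369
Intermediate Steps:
j(N) = N/4 (j(N) = N*(¼) = N/4)
E(u) = -3 + u² (E(u) = -3 + u*u = -3 + u²)
s = 39/2 (s = (4*(-2))*(-3 + ((¼)*3)²) = -8*(-3 + (¾)²) = -8*(-3 + 9/16) = -8*(-39/16) = 39/2 ≈ 19.500)
(s + B(-11))*(-82) = (39/2 - 15)*(-82) = (9/2)*(-82) = -369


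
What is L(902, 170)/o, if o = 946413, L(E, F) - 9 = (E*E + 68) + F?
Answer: 813851/946413 ≈ 0.85993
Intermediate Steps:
L(E, F) = 77 + F + E**2 (L(E, F) = 9 + ((E*E + 68) + F) = 9 + ((E**2 + 68) + F) = 9 + ((68 + E**2) + F) = 9 + (68 + F + E**2) = 77 + F + E**2)
L(902, 170)/o = (77 + 170 + 902**2)/946413 = (77 + 170 + 813604)*(1/946413) = 813851*(1/946413) = 813851/946413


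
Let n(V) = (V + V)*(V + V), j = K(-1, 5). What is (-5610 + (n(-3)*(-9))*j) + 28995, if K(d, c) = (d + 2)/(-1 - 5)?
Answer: 23439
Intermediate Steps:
K(d, c) = -1/3 - d/6 (K(d, c) = (2 + d)/(-6) = (2 + d)*(-1/6) = -1/3 - d/6)
j = -1/6 (j = -1/3 - 1/6*(-1) = -1/3 + 1/6 = -1/6 ≈ -0.16667)
n(V) = 4*V**2 (n(V) = (2*V)*(2*V) = 4*V**2)
(-5610 + (n(-3)*(-9))*j) + 28995 = (-5610 + ((4*(-3)**2)*(-9))*(-1/6)) + 28995 = (-5610 + ((4*9)*(-9))*(-1/6)) + 28995 = (-5610 + (36*(-9))*(-1/6)) + 28995 = (-5610 - 324*(-1/6)) + 28995 = (-5610 + 54) + 28995 = -5556 + 28995 = 23439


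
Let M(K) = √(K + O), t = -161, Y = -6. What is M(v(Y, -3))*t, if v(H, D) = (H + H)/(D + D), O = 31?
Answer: -161*√33 ≈ -924.88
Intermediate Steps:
v(H, D) = H/D (v(H, D) = (2*H)/((2*D)) = (2*H)*(1/(2*D)) = H/D)
M(K) = √(31 + K) (M(K) = √(K + 31) = √(31 + K))
M(v(Y, -3))*t = √(31 - 6/(-3))*(-161) = √(31 - 6*(-⅓))*(-161) = √(31 + 2)*(-161) = √33*(-161) = -161*√33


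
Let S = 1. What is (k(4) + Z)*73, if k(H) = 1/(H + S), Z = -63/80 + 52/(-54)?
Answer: -244477/2160 ≈ -113.18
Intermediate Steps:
Z = -3781/2160 (Z = -63*1/80 + 52*(-1/54) = -63/80 - 26/27 = -3781/2160 ≈ -1.7505)
k(H) = 1/(1 + H) (k(H) = 1/(H + 1) = 1/(1 + H))
(k(4) + Z)*73 = (1/(1 + 4) - 3781/2160)*73 = (1/5 - 3781/2160)*73 = (⅕ - 3781/2160)*73 = -3349/2160*73 = -244477/2160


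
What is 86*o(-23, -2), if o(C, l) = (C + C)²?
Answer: 181976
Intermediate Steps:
o(C, l) = 4*C² (o(C, l) = (2*C)² = 4*C²)
86*o(-23, -2) = 86*(4*(-23)²) = 86*(4*529) = 86*2116 = 181976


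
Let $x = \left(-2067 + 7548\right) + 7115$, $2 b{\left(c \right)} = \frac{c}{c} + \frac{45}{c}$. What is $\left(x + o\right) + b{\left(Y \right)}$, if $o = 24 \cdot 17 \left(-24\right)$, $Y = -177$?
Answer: $\frac{165458}{59} \approx 2804.4$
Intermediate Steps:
$b{\left(c \right)} = \frac{1}{2} + \frac{45}{2 c}$ ($b{\left(c \right)} = \frac{\frac{c}{c} + \frac{45}{c}}{2} = \frac{1 + \frac{45}{c}}{2} = \frac{1}{2} + \frac{45}{2 c}$)
$x = 12596$ ($x = 5481 + 7115 = 12596$)
$o = -9792$ ($o = 408 \left(-24\right) = -9792$)
$\left(x + o\right) + b{\left(Y \right)} = \left(12596 - 9792\right) + \frac{45 - 177}{2 \left(-177\right)} = 2804 + \frac{1}{2} \left(- \frac{1}{177}\right) \left(-132\right) = 2804 + \frac{22}{59} = \frac{165458}{59}$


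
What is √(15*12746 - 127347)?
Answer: √63843 ≈ 252.67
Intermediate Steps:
√(15*12746 - 127347) = √(191190 - 127347) = √63843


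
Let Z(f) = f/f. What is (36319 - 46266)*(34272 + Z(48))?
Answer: -340913531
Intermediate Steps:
Z(f) = 1
(36319 - 46266)*(34272 + Z(48)) = (36319 - 46266)*(34272 + 1) = -9947*34273 = -340913531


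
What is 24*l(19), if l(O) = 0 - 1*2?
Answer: -48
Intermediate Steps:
l(O) = -2 (l(O) = 0 - 2 = -2)
24*l(19) = 24*(-2) = -48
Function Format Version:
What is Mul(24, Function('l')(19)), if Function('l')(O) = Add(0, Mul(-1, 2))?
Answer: -48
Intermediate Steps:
Function('l')(O) = -2 (Function('l')(O) = Add(0, -2) = -2)
Mul(24, Function('l')(19)) = Mul(24, -2) = -48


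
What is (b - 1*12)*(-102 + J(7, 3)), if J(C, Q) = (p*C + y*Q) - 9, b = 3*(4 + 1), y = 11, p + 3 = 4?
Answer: -213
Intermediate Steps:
p = 1 (p = -3 + 4 = 1)
b = 15 (b = 3*5 = 15)
J(C, Q) = -9 + C + 11*Q (J(C, Q) = (1*C + 11*Q) - 9 = (C + 11*Q) - 9 = -9 + C + 11*Q)
(b - 1*12)*(-102 + J(7, 3)) = (15 - 1*12)*(-102 + (-9 + 7 + 11*3)) = (15 - 12)*(-102 + (-9 + 7 + 33)) = 3*(-102 + 31) = 3*(-71) = -213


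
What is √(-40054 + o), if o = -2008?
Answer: I*√42062 ≈ 205.09*I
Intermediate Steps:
√(-40054 + o) = √(-40054 - 2008) = √(-42062) = I*√42062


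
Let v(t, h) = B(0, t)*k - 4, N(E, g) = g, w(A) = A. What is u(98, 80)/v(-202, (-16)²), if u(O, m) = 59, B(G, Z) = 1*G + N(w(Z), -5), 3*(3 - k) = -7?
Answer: -177/92 ≈ -1.9239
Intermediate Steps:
k = 16/3 (k = 3 - ⅓*(-7) = 3 + 7/3 = 16/3 ≈ 5.3333)
B(G, Z) = -5 + G (B(G, Z) = 1*G - 5 = G - 5 = -5 + G)
v(t, h) = -92/3 (v(t, h) = (-5 + 0)*(16/3) - 4 = -5*16/3 - 4 = -80/3 - 4 = -92/3)
u(98, 80)/v(-202, (-16)²) = 59/(-92/3) = 59*(-3/92) = -177/92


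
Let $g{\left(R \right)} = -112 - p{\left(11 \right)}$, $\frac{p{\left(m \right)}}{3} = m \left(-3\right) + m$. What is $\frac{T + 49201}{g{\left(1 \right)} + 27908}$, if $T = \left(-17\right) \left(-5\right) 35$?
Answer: $\frac{26088}{13931} \approx 1.8727$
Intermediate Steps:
$p{\left(m \right)} = - 6 m$ ($p{\left(m \right)} = 3 \left(m \left(-3\right) + m\right) = 3 \left(- 3 m + m\right) = 3 \left(- 2 m\right) = - 6 m$)
$T = 2975$ ($T = 85 \cdot 35 = 2975$)
$g{\left(R \right)} = -46$ ($g{\left(R \right)} = -112 - \left(-6\right) 11 = -112 - -66 = -112 + 66 = -46$)
$\frac{T + 49201}{g{\left(1 \right)} + 27908} = \frac{2975 + 49201}{-46 + 27908} = \frac{52176}{27862} = 52176 \cdot \frac{1}{27862} = \frac{26088}{13931}$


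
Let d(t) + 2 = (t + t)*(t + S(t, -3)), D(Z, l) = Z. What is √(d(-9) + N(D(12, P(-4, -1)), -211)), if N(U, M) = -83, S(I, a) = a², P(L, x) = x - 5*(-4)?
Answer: I*√85 ≈ 9.2195*I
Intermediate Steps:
P(L, x) = 20 + x (P(L, x) = x + 20 = 20 + x)
d(t) = -2 + 2*t*(9 + t) (d(t) = -2 + (t + t)*(t + (-3)²) = -2 + (2*t)*(t + 9) = -2 + (2*t)*(9 + t) = -2 + 2*t*(9 + t))
√(d(-9) + N(D(12, P(-4, -1)), -211)) = √((-2 + 2*(-9)² + 18*(-9)) - 83) = √((-2 + 2*81 - 162) - 83) = √((-2 + 162 - 162) - 83) = √(-2 - 83) = √(-85) = I*√85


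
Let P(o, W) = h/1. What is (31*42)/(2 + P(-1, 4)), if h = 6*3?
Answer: 651/10 ≈ 65.100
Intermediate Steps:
h = 18
P(o, W) = 18 (P(o, W) = 18/1 = 18*1 = 18)
(31*42)/(2 + P(-1, 4)) = (31*42)/(2 + 18) = 1302/20 = 1302*(1/20) = 651/10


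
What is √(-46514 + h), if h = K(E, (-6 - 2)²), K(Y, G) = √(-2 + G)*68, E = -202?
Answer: √(-46514 + 68*√62) ≈ 214.43*I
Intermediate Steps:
K(Y, G) = 68*√(-2 + G)
h = 68*√62 (h = 68*√(-2 + (-6 - 2)²) = 68*√(-2 + (-8)²) = 68*√(-2 + 64) = 68*√62 ≈ 535.43)
√(-46514 + h) = √(-46514 + 68*√62)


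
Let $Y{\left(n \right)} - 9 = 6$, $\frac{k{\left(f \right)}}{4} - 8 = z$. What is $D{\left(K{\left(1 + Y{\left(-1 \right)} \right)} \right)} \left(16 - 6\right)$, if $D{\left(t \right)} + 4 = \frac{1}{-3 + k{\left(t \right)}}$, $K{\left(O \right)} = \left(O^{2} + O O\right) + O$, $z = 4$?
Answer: $- \frac{358}{9} \approx -39.778$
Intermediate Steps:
$k{\left(f \right)} = 48$ ($k{\left(f \right)} = 32 + 4 \cdot 4 = 32 + 16 = 48$)
$Y{\left(n \right)} = 15$ ($Y{\left(n \right)} = 9 + 6 = 15$)
$K{\left(O \right)} = O + 2 O^{2}$ ($K{\left(O \right)} = \left(O^{2} + O^{2}\right) + O = 2 O^{2} + O = O + 2 O^{2}$)
$D{\left(t \right)} = - \frac{179}{45}$ ($D{\left(t \right)} = -4 + \frac{1}{-3 + 48} = -4 + \frac{1}{45} = - \frac{179}{45}$)
$D{\left(K{\left(1 + Y{\left(-1 \right)} \right)} \right)} \left(16 - 6\right) = - \frac{179 \left(16 - 6\right)}{45} = \left(- \frac{179}{45}\right) 10 = - \frac{358}{9}$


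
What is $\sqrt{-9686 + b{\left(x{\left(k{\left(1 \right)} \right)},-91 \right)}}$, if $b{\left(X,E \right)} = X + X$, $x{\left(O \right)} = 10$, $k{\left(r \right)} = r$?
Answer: $3 i \sqrt{1074} \approx 98.316 i$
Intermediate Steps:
$b{\left(X,E \right)} = 2 X$
$\sqrt{-9686 + b{\left(x{\left(k{\left(1 \right)} \right)},-91 \right)}} = \sqrt{-9686 + 2 \cdot 10} = \sqrt{-9686 + 20} = \sqrt{-9666} = 3 i \sqrt{1074}$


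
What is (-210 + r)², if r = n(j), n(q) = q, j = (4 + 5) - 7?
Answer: 43264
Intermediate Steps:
j = 2 (j = 9 - 7 = 2)
r = 2
(-210 + r)² = (-210 + 2)² = (-208)² = 43264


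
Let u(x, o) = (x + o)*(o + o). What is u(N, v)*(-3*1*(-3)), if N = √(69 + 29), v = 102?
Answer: 187272 + 12852*√2 ≈ 2.0545e+5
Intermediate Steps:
N = 7*√2 (N = √98 = 7*√2 ≈ 9.8995)
u(x, o) = 2*o*(o + x) (u(x, o) = (o + x)*(2*o) = 2*o*(o + x))
u(N, v)*(-3*1*(-3)) = (2*102*(102 + 7*√2))*(-3*1*(-3)) = (20808 + 1428*√2)*(-3*(-3)) = (20808 + 1428*√2)*9 = 187272 + 12852*√2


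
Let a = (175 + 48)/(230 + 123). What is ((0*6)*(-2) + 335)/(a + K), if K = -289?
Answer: -118255/101794 ≈ -1.1617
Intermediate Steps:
a = 223/353 ≈ 0.63173
((0*6)*(-2) + 335)/(a + K) = ((0*6)*(-2) + 335)/(223/353 - 289) = (0*(-2) + 335)/(-101794/353) = (0 + 335)*(-353/101794) = 335*(-353/101794) = -118255/101794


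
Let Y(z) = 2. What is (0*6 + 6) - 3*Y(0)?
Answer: 0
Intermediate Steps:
(0*6 + 6) - 3*Y(0) = (0*6 + 6) - 3*2 = (0 + 6) - 6 = 6 - 6 = 0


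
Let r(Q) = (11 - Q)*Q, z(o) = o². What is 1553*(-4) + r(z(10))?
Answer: -15112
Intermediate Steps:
r(Q) = Q*(11 - Q)
1553*(-4) + r(z(10)) = 1553*(-4) + 10²*(11 - 1*10²) = -6212 + 100*(11 - 1*100) = -6212 + 100*(11 - 100) = -6212 + 100*(-89) = -6212 - 8900 = -15112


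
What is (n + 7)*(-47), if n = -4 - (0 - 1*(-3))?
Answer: 0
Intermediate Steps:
n = -7 (n = -4 - (0 + 3) = -4 - 1*3 = -4 - 3 = -7)
(n + 7)*(-47) = (-7 + 7)*(-47) = 0*(-47) = 0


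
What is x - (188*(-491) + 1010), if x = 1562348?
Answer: 1653646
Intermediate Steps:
x - (188*(-491) + 1010) = 1562348 - (188*(-491) + 1010) = 1562348 - (-92308 + 1010) = 1562348 - 1*(-91298) = 1562348 + 91298 = 1653646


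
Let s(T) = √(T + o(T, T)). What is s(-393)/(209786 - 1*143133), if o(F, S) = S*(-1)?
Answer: 0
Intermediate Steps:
o(F, S) = -S
s(T) = 0 (s(T) = √(T - T) = √0 = 0)
s(-393)/(209786 - 1*143133) = 0/(209786 - 1*143133) = 0/(209786 - 143133) = 0/66653 = 0*(1/66653) = 0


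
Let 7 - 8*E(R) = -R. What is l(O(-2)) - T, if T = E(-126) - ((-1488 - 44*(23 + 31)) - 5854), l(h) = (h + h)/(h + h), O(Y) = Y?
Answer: -77617/8 ≈ -9702.1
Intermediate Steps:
l(h) = 1 (l(h) = (2*h)/((2*h)) = (2*h)*(1/(2*h)) = 1)
E(R) = 7/8 + R/8 (E(R) = 7/8 - (-1)*R/8 = 7/8 + R/8)
T = 77625/8 (T = (7/8 + (⅛)*(-126)) - ((-1488 - 44*(23 + 31)) - 5854) = (7/8 - 63/4) - ((-1488 - 44*54) - 5854) = -119/8 - ((-1488 - 2376) - 5854) = -119/8 - (-3864 - 5854) = -119/8 - 1*(-9718) = -119/8 + 9718 = 77625/8 ≈ 9703.1)
l(O(-2)) - T = 1 - 1*77625/8 = 1 - 77625/8 = -77617/8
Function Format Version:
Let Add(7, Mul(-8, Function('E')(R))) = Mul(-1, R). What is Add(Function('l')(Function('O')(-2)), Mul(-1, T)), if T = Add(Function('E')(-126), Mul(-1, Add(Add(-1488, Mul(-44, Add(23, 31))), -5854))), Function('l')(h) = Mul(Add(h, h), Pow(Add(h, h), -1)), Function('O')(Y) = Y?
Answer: Rational(-77617, 8) ≈ -9702.1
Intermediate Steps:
Function('l')(h) = 1 (Function('l')(h) = Mul(Mul(2, h), Pow(Mul(2, h), -1)) = Mul(Mul(2, h), Mul(Rational(1, 2), Pow(h, -1))) = 1)
Function('E')(R) = Add(Rational(7, 8), Mul(Rational(1, 8), R)) (Function('E')(R) = Add(Rational(7, 8), Mul(Rational(-1, 8), Mul(-1, R))) = Add(Rational(7, 8), Mul(Rational(1, 8), R)))
T = Rational(77625, 8) (T = Add(Add(Rational(7, 8), Mul(Rational(1, 8), -126)), Mul(-1, Add(Add(-1488, Mul(-44, Add(23, 31))), -5854))) = Add(Add(Rational(7, 8), Rational(-63, 4)), Mul(-1, Add(Add(-1488, Mul(-44, 54)), -5854))) = Add(Rational(-119, 8), Mul(-1, Add(Add(-1488, -2376), -5854))) = Add(Rational(-119, 8), Mul(-1, Add(-3864, -5854))) = Add(Rational(-119, 8), Mul(-1, -9718)) = Add(Rational(-119, 8), 9718) = Rational(77625, 8) ≈ 9703.1)
Add(Function('l')(Function('O')(-2)), Mul(-1, T)) = Add(1, Mul(-1, Rational(77625, 8))) = Add(1, Rational(-77625, 8)) = Rational(-77617, 8)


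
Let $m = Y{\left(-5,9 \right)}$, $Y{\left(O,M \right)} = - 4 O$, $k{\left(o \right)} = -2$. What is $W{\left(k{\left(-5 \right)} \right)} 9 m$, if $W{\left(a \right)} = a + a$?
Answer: $-720$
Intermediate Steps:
$m = 20$ ($m = \left(-4\right) \left(-5\right) = 20$)
$W{\left(a \right)} = 2 a$
$W{\left(k{\left(-5 \right)} \right)} 9 m = 2 \left(-2\right) 9 \cdot 20 = \left(-4\right) 9 \cdot 20 = \left(-36\right) 20 = -720$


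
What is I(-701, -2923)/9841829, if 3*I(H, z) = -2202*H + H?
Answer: 1542901/29525487 ≈ 0.052257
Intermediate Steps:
I(H, z) = -2201*H/3 (I(H, z) = (-2202*H + H)/3 = (-2201*H)/3 = -2201*H/3)
I(-701, -2923)/9841829 = -2201/3*(-701)/9841829 = (1542901/3)*(1/9841829) = 1542901/29525487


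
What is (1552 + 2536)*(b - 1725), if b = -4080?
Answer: -23730840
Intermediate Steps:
(1552 + 2536)*(b - 1725) = (1552 + 2536)*(-4080 - 1725) = 4088*(-5805) = -23730840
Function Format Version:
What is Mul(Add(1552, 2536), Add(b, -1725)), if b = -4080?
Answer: -23730840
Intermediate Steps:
Mul(Add(1552, 2536), Add(b, -1725)) = Mul(Add(1552, 2536), Add(-4080, -1725)) = Mul(4088, -5805) = -23730840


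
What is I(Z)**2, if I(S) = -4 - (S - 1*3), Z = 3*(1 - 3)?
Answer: 25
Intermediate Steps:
Z = -6 (Z = 3*(-2) = -6)
I(S) = -1 - S (I(S) = -4 - (S - 3) = -4 - (-3 + S) = -4 + (3 - S) = -1 - S)
I(Z)**2 = (-1 - 1*(-6))**2 = (-1 + 6)**2 = 5**2 = 25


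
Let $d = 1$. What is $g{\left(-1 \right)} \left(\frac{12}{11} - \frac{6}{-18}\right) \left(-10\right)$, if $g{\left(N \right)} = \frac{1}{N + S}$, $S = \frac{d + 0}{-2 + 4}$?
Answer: $\frac{940}{33} \approx 28.485$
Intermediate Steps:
$S = \frac{1}{2}$ ($S = \frac{1 + 0}{-2 + 4} = 1 \cdot \frac{1}{2} = \frac{1}{2} \approx 0.5$)
$g{\left(N \right)} = \frac{1}{\frac{1}{2} + N}$ ($g{\left(N \right)} = \frac{1}{N + \frac{1}{2}} = \frac{1}{\frac{1}{2} + N}$)
$g{\left(-1 \right)} \left(\frac{12}{11} - \frac{6}{-18}\right) \left(-10\right) = \frac{2}{1 + 2 \left(-1\right)} \left(\frac{12}{11} - \frac{6}{-18}\right) \left(-10\right) = \frac{2}{1 - 2} \left(12 \cdot \frac{1}{11} - - \frac{1}{3}\right) \left(-10\right) = \frac{2}{-1} \left(\frac{12}{11} + \frac{1}{3}\right) \left(-10\right) = 2 \left(-1\right) \frac{47}{33} \left(-10\right) = \left(-2\right) \frac{47}{33} \left(-10\right) = \left(- \frac{94}{33}\right) \left(-10\right) = \frac{940}{33}$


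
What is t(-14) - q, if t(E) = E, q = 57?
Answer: -71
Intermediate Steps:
t(-14) - q = -14 - 1*57 = -14 - 57 = -71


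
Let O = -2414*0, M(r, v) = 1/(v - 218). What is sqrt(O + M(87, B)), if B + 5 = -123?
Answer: I*sqrt(346)/346 ≈ 0.05376*I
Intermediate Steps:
B = -128 (B = -5 - 123 = -128)
M(r, v) = 1/(-218 + v)
O = 0
sqrt(O + M(87, B)) = sqrt(0 + 1/(-218 - 128)) = sqrt(0 + 1/(-346)) = sqrt(0 - 1/346) = sqrt(-1/346) = I*sqrt(346)/346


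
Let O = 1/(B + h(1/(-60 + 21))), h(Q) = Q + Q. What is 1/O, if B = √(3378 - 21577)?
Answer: -2/39 + I*√18199 ≈ -0.051282 + 134.9*I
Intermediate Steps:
B = I*√18199 (B = √(-18199) = I*√18199 ≈ 134.9*I)
h(Q) = 2*Q
O = 1/(-2/39 + I*√18199) (O = 1/(I*√18199 + 2/(-60 + 21)) = 1/(I*√18199 + 2/(-39)) = 1/(I*√18199 + 2*(-1/39)) = 1/(I*√18199 - 2/39) = 1/(-2/39 + I*√18199) ≈ -2.82e-6 - 0.0074127*I)
1/O = 1/(-78/27680683 - 1521*I*√18199/27680683)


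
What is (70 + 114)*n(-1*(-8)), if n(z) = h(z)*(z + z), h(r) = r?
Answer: 23552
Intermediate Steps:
n(z) = 2*z² (n(z) = z*(z + z) = z*(2*z) = 2*z²)
(70 + 114)*n(-1*(-8)) = (70 + 114)*(2*(-1*(-8))²) = 184*(2*8²) = 184*(2*64) = 184*128 = 23552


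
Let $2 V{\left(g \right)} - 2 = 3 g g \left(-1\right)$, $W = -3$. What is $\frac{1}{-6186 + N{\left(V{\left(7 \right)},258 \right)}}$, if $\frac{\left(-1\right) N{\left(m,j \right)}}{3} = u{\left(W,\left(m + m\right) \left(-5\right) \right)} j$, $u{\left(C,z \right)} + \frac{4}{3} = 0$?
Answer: $- \frac{1}{5154} \approx -0.00019402$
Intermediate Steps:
$u{\left(C,z \right)} = - \frac{4}{3}$ ($u{\left(C,z \right)} = - \frac{4}{3} + 0 = - \frac{4}{3}$)
$V{\left(g \right)} = 1 - \frac{3 g^{2}}{2}$ ($V{\left(g \right)} = 1 + \frac{3 g g \left(-1\right)}{2} = 1 + \frac{3 g^{2} \left(-1\right)}{2} = 1 + \frac{\left(-3\right) g^{2}}{2} = 1 - \frac{3 g^{2}}{2}$)
$N{\left(m,j \right)} = 4 j$ ($N{\left(m,j \right)} = - 3 \left(- \frac{4 j}{3}\right) = 4 j$)
$\frac{1}{-6186 + N{\left(V{\left(7 \right)},258 \right)}} = \frac{1}{-6186 + 4 \cdot 258} = \frac{1}{-6186 + 1032} = \frac{1}{-5154} = - \frac{1}{5154}$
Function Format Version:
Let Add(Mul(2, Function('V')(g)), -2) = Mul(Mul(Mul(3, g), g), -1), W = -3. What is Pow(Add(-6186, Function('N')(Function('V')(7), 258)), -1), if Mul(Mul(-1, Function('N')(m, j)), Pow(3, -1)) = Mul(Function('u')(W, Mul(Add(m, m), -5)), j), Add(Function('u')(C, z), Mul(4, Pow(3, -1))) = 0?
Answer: Rational(-1, 5154) ≈ -0.00019402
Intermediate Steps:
Function('u')(C, z) = Rational(-4, 3) (Function('u')(C, z) = Add(Rational(-4, 3), 0) = Rational(-4, 3))
Function('V')(g) = Add(1, Mul(Rational(-3, 2), Pow(g, 2))) (Function('V')(g) = Add(1, Mul(Rational(1, 2), Mul(Mul(Mul(3, g), g), -1))) = Add(1, Mul(Rational(1, 2), Mul(Mul(3, Pow(g, 2)), -1))) = Add(1, Mul(Rational(1, 2), Mul(-3, Pow(g, 2)))) = Add(1, Mul(Rational(-3, 2), Pow(g, 2))))
Function('N')(m, j) = Mul(4, j) (Function('N')(m, j) = Mul(-3, Mul(Rational(-4, 3), j)) = Mul(4, j))
Pow(Add(-6186, Function('N')(Function('V')(7), 258)), -1) = Pow(Add(-6186, Mul(4, 258)), -1) = Pow(Add(-6186, 1032), -1) = Pow(-5154, -1) = Rational(-1, 5154)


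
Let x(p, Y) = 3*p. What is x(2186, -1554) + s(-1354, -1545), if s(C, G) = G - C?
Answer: 6367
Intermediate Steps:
x(2186, -1554) + s(-1354, -1545) = 3*2186 + (-1545 - 1*(-1354)) = 6558 + (-1545 + 1354) = 6558 - 191 = 6367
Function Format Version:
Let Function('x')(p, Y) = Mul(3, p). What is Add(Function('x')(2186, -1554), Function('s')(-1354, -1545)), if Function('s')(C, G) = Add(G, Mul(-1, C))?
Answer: 6367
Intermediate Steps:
Add(Function('x')(2186, -1554), Function('s')(-1354, -1545)) = Add(Mul(3, 2186), Add(-1545, Mul(-1, -1354))) = Add(6558, Add(-1545, 1354)) = Add(6558, -191) = 6367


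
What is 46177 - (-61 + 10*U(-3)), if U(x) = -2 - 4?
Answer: 46298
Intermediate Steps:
U(x) = -6
46177 - (-61 + 10*U(-3)) = 46177 - (-61 + 10*(-6)) = 46177 - (-61 - 60) = 46177 - 1*(-121) = 46177 + 121 = 46298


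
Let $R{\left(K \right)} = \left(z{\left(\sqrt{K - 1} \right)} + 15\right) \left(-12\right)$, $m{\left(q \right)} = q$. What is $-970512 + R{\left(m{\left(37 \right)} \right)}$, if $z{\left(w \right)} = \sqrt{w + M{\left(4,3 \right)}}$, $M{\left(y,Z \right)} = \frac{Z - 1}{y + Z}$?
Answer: $-970692 - \frac{24 \sqrt{77}}{7} \approx -9.7072 \cdot 10^{5}$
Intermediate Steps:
$M{\left(y,Z \right)} = \frac{-1 + Z}{Z + y}$
$z{\left(w \right)} = \sqrt{\frac{2}{7} + w}$ ($z{\left(w \right)} = \sqrt{w + \frac{-1 + 3}{3 + 4}} = \sqrt{w + \frac{1}{7} \cdot 2} = \sqrt{w + \frac{2}{7}} = \sqrt{\frac{2}{7} + w}$)
$R{\left(K \right)} = -180 - \frac{12 \sqrt{14 + 49 \sqrt{-1 + K}}}{7}$ ($R{\left(K \right)} = \left(\frac{\sqrt{14 + 49 \sqrt{K - 1}}}{7} + 15\right) \left(-12\right) = \left(\frac{\sqrt{14 + 49 \sqrt{-1 + K}}}{7} + 15\right) \left(-12\right) = \left(15 + \frac{\sqrt{14 + 49 \sqrt{-1 + K}}}{7}\right) \left(-12\right) = -180 - \frac{12 \sqrt{14 + 49 \sqrt{-1 + K}}}{7}$)
$-970512 + R{\left(m{\left(37 \right)} \right)} = -970512 - \left(180 + \frac{12 \sqrt{14 + 49 \sqrt{-1 + 37}}}{7}\right) = -970512 - \left(180 + \frac{12 \sqrt{14 + 49 \sqrt{36}}}{7}\right) = -970512 - \left(180 + \frac{12 \sqrt{14 + 49 \cdot 6}}{7}\right) = -970512 - \left(180 + \frac{12 \sqrt{14 + 294}}{7}\right) = -970512 - \left(180 + \frac{12 \sqrt{308}}{7}\right) = -970512 - \left(180 + \frac{12 \cdot 2 \sqrt{77}}{7}\right) = -970512 - \left(180 + \frac{24 \sqrt{77}}{7}\right) = -970692 - \frac{24 \sqrt{77}}{7}$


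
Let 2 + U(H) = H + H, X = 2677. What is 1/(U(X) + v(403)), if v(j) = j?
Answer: 1/5755 ≈ 0.00017376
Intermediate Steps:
U(H) = -2 + 2*H (U(H) = -2 + (H + H) = -2 + 2*H)
1/(U(X) + v(403)) = 1/((-2 + 2*2677) + 403) = 1/((-2 + 5354) + 403) = 1/(5352 + 403) = 1/5755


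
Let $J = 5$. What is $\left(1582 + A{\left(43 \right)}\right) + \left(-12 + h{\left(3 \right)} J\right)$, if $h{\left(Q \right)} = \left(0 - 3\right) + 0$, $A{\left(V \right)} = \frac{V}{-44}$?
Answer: $\frac{68377}{44} \approx 1554.0$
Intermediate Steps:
$A{\left(V \right)} = - \frac{V}{44}$ ($A{\left(V \right)} = V \left(- \frac{1}{44}\right) = - \frac{V}{44}$)
$h{\left(Q \right)} = -3$ ($h{\left(Q \right)} = -3 + 0 = -3$)
$\left(1582 + A{\left(43 \right)}\right) + \left(-12 + h{\left(3 \right)} J\right) = \left(1582 - \frac{43}{44}\right) - 27 = \frac{69565}{44} - 27 = \frac{68377}{44}$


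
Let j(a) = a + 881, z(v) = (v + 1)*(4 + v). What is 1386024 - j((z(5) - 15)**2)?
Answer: 1383622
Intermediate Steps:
z(v) = (1 + v)*(4 + v)
j(a) = 881 + a
1386024 - j((z(5) - 15)**2) = 1386024 - (881 + ((4 + 5**2 + 5*5) - 15)**2) = 1386024 - (881 + ((4 + 25 + 25) - 15)**2) = 1386024 - (881 + (54 - 15)**2) = 1386024 - (881 + 39**2) = 1386024 - (881 + 1521) = 1386024 - 1*2402 = 1386024 - 2402 = 1383622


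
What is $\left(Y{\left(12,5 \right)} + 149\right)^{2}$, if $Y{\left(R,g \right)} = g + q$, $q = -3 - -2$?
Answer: $23409$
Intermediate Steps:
$q = -1$ ($q = -3 + 2 = -1$)
$Y{\left(R,g \right)} = -1 + g$ ($Y{\left(R,g \right)} = g - 1 = -1 + g$)
$\left(Y{\left(12,5 \right)} + 149\right)^{2} = \left(\left(-1 + 5\right) + 149\right)^{2} = \left(4 + 149\right)^{2} = 153^{2} = 23409$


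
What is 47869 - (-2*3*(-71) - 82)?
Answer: 47525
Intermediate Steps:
47869 - (-2*3*(-71) - 82) = 47869 - (-6*(-71) - 82) = 47869 - (426 - 82) = 47869 - 1*344 = 47869 - 344 = 47525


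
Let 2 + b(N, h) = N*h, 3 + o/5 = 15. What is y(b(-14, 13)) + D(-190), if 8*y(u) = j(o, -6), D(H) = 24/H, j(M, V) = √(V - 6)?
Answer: -12/95 + I*√3/4 ≈ -0.12632 + 0.43301*I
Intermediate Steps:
o = 60 (o = -15 + 5*15 = -15 + 75 = 60)
j(M, V) = √(-6 + V)
b(N, h) = -2 + N*h
y(u) = I*√3/4 (y(u) = √(-6 - 6)/8 = √(-12)/8 = (2*I*√3)/8 = I*√3/4)
y(b(-14, 13)) + D(-190) = I*√3/4 + 24/(-190) = I*√3/4 + 24*(-1/190) = I*√3/4 - 12/95 = -12/95 + I*√3/4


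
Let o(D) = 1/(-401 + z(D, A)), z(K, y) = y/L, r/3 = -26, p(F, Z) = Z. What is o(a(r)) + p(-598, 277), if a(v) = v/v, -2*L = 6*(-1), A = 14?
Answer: 329350/1189 ≈ 277.00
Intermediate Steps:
L = 3 (L = -3*(-1) = -½*(-6) = 3)
r = -78 (r = 3*(-26) = -78)
a(v) = 1
z(K, y) = y/3
o(D) = -3/1189 (o(D) = 1/(-401 + (⅓)*14) = 1/(-401 + 14/3) = 1/(-1189/3) = -3/1189)
o(a(r)) + p(-598, 277) = -3/1189 + 277 = 329350/1189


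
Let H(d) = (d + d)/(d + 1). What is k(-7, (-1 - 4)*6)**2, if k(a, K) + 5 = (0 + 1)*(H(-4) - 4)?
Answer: 361/9 ≈ 40.111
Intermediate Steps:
H(d) = 2*d/(1 + d) (H(d) = (2*d)/(1 + d) = 2*d/(1 + d))
k(a, K) = -19/3 (k(a, K) = -5 + (0 + 1)*(2*(-4)/(1 - 4) - 4) = -5 + 1*(2*(-4)/(-3) - 4) = -5 + 1*(2*(-4)*(-1/3) - 4) = -5 + 1*(8/3 - 4) = -5 + 1*(-4/3) = -5 - 4/3 = -19/3)
k(-7, (-1 - 4)*6)**2 = (-19/3)**2 = 361/9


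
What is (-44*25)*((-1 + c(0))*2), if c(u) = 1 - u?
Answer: 0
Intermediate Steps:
(-44*25)*((-1 + c(0))*2) = (-44*25)*((-1 + (1 - 1*0))*2) = -1100*(-1 + (1 + 0))*2 = -1100*(-1 + 1)*2 = -0*2 = -1100*0 = 0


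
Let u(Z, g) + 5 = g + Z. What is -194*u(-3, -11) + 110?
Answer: 3796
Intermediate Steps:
u(Z, g) = -5 + Z + g (u(Z, g) = -5 + (g + Z) = -5 + (Z + g) = -5 + Z + g)
-194*u(-3, -11) + 110 = -194*(-5 - 3 - 11) + 110 = -194*(-19) + 110 = 3686 + 110 = 3796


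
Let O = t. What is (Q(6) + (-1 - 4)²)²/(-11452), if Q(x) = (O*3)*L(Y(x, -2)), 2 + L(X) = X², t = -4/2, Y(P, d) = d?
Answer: -169/11452 ≈ -0.014757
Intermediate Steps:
t = -2 (t = -4*½ = -2)
L(X) = -2 + X²
O = -2
Q(x) = -12 (Q(x) = (-2*3)*(-2 + (-2)²) = -6*(-2 + 4) = -6*2 = -12)
(Q(6) + (-1 - 4)²)²/(-11452) = (-12 + (-1 - 4)²)²/(-11452) = (-12 + (-5)²)²*(-1/11452) = (-12 + 25)²*(-1/11452) = 13²*(-1/11452) = 169*(-1/11452) = -169/11452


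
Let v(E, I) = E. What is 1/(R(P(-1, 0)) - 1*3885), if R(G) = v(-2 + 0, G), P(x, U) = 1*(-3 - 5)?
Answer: -1/3887 ≈ -0.00025727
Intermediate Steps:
P(x, U) = -8 (P(x, U) = 1*(-8) = -8)
R(G) = -2 (R(G) = -2 + 0 = -2)
1/(R(P(-1, 0)) - 1*3885) = 1/(-2 - 1*3885) = 1/(-2 - 3885) = 1/(-3887) = -1/3887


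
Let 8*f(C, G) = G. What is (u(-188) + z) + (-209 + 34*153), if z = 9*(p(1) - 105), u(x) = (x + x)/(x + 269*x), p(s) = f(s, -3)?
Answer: 4368203/1080 ≈ 4044.6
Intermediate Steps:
f(C, G) = G/8
p(s) = -3/8 (p(s) = (⅛)*(-3) = -3/8)
u(x) = 1/135 (u(x) = (2*x)/((270*x)) = (2*x)*(1/(270*x)) = 1/135)
z = -7587/8 (z = 9*(-3/8 - 105) = 9*(-843/8) = -7587/8 ≈ -948.38)
(u(-188) + z) + (-209 + 34*153) = (1/135 - 7587/8) + (-209 + 34*153) = -1024237/1080 + (-209 + 5202) = -1024237/1080 + 4993 = 4368203/1080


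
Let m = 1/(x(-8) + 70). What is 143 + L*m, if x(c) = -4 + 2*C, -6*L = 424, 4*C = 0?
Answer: 14051/99 ≈ 141.93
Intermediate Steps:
C = 0 (C = (¼)*0 = 0)
L = -212/3 (L = -⅙*424 = -212/3 ≈ -70.667)
x(c) = -4 (x(c) = -4 + 2*0 = -4 + 0 = -4)
m = 1/66 (m = 1/(-4 + 70) = 1/66 ≈ 0.015152)
143 + L*m = 143 - 212/3*1/66 = 143 - 106/99 = 14051/99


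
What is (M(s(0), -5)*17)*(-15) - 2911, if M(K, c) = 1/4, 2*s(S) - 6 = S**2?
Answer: -11899/4 ≈ -2974.8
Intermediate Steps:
s(S) = 3 + S**2/2
M(K, c) = 1/4
(M(s(0), -5)*17)*(-15) - 2911 = ((1/4)*17)*(-15) - 2911 = (17/4)*(-15) - 2911 = -255/4 - 2911 = -11899/4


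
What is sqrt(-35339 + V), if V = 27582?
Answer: I*sqrt(7757) ≈ 88.074*I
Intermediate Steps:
sqrt(-35339 + V) = sqrt(-35339 + 27582) = sqrt(-7757) = I*sqrt(7757)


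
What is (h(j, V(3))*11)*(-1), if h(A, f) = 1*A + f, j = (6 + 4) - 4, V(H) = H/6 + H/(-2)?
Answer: -55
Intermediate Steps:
V(H) = -H/3 (V(H) = H*(⅙) + H*(-½) = H/6 - H/2 = -H/3)
j = 6 (j = 10 - 4 = 6)
h(A, f) = A + f
(h(j, V(3))*11)*(-1) = ((6 - ⅓*3)*11)*(-1) = ((6 - 1)*11)*(-1) = (5*11)*(-1) = 55*(-1) = -55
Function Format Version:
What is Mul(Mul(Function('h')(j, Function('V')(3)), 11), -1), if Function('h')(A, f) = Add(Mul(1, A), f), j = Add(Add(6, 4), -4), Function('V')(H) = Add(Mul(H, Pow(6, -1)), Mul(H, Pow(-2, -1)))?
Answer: -55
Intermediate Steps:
Function('V')(H) = Mul(Rational(-1, 3), H) (Function('V')(H) = Add(Mul(H, Rational(1, 6)), Mul(H, Rational(-1, 2))) = Add(Mul(Rational(1, 6), H), Mul(Rational(-1, 2), H)) = Mul(Rational(-1, 3), H))
j = 6 (j = Add(10, -4) = 6)
Function('h')(A, f) = Add(A, f)
Mul(Mul(Function('h')(j, Function('V')(3)), 11), -1) = Mul(Mul(Add(6, Mul(Rational(-1, 3), 3)), 11), -1) = Mul(Mul(Add(6, -1), 11), -1) = Mul(Mul(5, 11), -1) = Mul(55, -1) = -55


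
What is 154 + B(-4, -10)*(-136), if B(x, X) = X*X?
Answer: -13446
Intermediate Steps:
B(x, X) = X²
154 + B(-4, -10)*(-136) = 154 + (-10)²*(-136) = 154 + 100*(-136) = 154 - 13600 = -13446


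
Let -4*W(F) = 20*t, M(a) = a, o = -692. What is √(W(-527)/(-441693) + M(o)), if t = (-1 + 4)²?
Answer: I*√185190854387/16359 ≈ 26.306*I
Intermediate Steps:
t = 9 (t = 3² = 9)
W(F) = -45 (W(F) = -5*9 = -¼*180 = -45)
√(W(-527)/(-441693) + M(o)) = √(-45/(-441693) - 692) = √(-45*(-1/441693) - 692) = √(5/49077 - 692) = √(-33961279/49077) = I*√185190854387/16359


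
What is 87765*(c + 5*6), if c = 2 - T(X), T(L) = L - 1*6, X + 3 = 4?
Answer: 3247305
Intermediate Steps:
X = 1 (X = -3 + 4 = 1)
T(L) = -6 + L (T(L) = L - 6 = -6 + L)
c = 7 (c = 2 - (-6 + 1) = 2 - 1*(-5) = 2 + 5 = 7)
87765*(c + 5*6) = 87765*(7 + 5*6) = 87765*(7 + 30) = 87765*37 = 3247305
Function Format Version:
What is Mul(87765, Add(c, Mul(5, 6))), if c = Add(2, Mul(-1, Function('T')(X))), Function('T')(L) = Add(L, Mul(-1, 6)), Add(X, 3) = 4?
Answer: 3247305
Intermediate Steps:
X = 1 (X = Add(-3, 4) = 1)
Function('T')(L) = Add(-6, L) (Function('T')(L) = Add(L, -6) = Add(-6, L))
c = 7 (c = Add(2, Mul(-1, Add(-6, 1))) = Add(2, Mul(-1, -5)) = Add(2, 5) = 7)
Mul(87765, Add(c, Mul(5, 6))) = Mul(87765, Add(7, Mul(5, 6))) = Mul(87765, Add(7, 30)) = Mul(87765, 37) = 3247305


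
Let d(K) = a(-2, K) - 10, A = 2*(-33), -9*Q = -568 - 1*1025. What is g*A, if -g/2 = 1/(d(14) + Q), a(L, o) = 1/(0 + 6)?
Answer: 792/1003 ≈ 0.78963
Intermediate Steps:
Q = 177 (Q = -(-568 - 1*1025)/9 = -(-568 - 1025)/9 = -⅑*(-1593) = 177)
A = -66
a(L, o) = ⅙ (a(L, o) = 1/6 = ⅙)
d(K) = -59/6 (d(K) = ⅙ - 10 = -59/6)
g = -12/1003 (g = -2/(-59/6 + 177) = -2/1003/6 = -2*6/1003 = -12/1003 ≈ -0.011964)
g*A = -12/1003*(-66) = 792/1003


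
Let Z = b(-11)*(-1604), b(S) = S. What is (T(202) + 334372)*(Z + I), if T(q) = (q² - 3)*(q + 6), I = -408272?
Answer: -3445721775440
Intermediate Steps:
T(q) = (-3 + q²)*(6 + q)
Z = 17644 (Z = -11*(-1604) = 17644)
(T(202) + 334372)*(Z + I) = ((-18 + 202³ - 3*202 + 6*202²) + 334372)*(17644 - 408272) = ((-18 + 8242408 - 606 + 6*40804) + 334372)*(-390628) = ((-18 + 8242408 - 606 + 244824) + 334372)*(-390628) = (8486608 + 334372)*(-390628) = 8820980*(-390628) = -3445721775440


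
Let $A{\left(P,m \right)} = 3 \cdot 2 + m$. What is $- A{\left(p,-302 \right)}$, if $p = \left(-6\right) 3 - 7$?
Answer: $296$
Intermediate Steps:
$p = -25$ ($p = -18 - 7 = -25$)
$A{\left(P,m \right)} = 6 + m$
$- A{\left(p,-302 \right)} = - (6 - 302) = \left(-1\right) \left(-296\right) = 296$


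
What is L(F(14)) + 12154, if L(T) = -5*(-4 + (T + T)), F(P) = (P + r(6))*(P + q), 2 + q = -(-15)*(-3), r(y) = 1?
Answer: 17124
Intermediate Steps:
q = -47 (q = -2 - (-15)*(-3) = -2 - 5*9 = -2 - 45 = -47)
F(P) = (1 + P)*(-47 + P) (F(P) = (P + 1)*(P - 47) = (1 + P)*(-47 + P))
L(T) = 20 - 10*T (L(T) = -5*(-4 + 2*T) = 20 - 10*T)
L(F(14)) + 12154 = (20 - 10*(-47 + 14² - 46*14)) + 12154 = (20 - 10*(-47 + 196 - 644)) + 12154 = (20 - 10*(-495)) + 12154 = (20 + 4950) + 12154 = 4970 + 12154 = 17124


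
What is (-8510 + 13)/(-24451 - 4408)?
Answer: 8497/28859 ≈ 0.29443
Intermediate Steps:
(-8510 + 13)/(-24451 - 4408) = -8497/(-28859) = -8497*(-1/28859) = 8497/28859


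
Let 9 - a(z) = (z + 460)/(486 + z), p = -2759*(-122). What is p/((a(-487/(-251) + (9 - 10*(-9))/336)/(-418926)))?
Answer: -161282834932635061/9211082 ≈ -1.7510e+10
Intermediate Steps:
p = 336598
a(z) = 9 - (460 + z)/(486 + z) (a(z) = 9 - (z + 460)/(486 + z) = 9 - (460 + z)/(486 + z))
p/((a(-487/(-251) + (9 - 10*(-9))/336)/(-418926))) = 336598/(((2*(1957 + 4*(-487/(-251) + (9 - 10*(-9))/336))/(486 + (-487/(-251) + (9 - 10*(-9))/336)))/(-418926))) = 336598/(((2*(1957 + 4*(-487*(-1/251) + (9 + 90)*(1/336)))/(486 + (-487*(-1/251) + (9 + 90)*(1/336))))*(-1/418926))) = 336598/(((2*(1957 + 4*(487/251 + 99*(1/336)))/(486 + (487/251 + 99*(1/336))))*(-1/418926))) = 336598/(((2*(1957 + 4*(487/251 + 33/112))/(486 + (487/251 + 33/112)))*(-1/418926))) = 336598/(((2*(1957 + 4*(62827/28112))/(486 + 62827/28112))*(-1/418926))) = 336598/(((2*(1957 + 62827/7028)/(13725259/28112))*(-1/418926))) = 336598/(((2*(28112/13725259)*(13816623/7028))*(-1/418926))) = 336598/(((110532984/13725259)*(-1/418926))) = 336598/(-18422164/958311308639) = 336598*(-958311308639/18422164) = -161282834932635061/9211082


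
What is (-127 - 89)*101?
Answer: -21816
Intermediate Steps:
(-127 - 89)*101 = -216*101 = -21816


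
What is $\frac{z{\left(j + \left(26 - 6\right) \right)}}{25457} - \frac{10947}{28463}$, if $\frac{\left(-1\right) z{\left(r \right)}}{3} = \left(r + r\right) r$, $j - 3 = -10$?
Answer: $- \frac{307539261}{724582591} \approx -0.42444$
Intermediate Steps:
$j = -7$ ($j = 3 - 10 = -7$)
$z{\left(r \right)} = - 6 r^{2}$ ($z{\left(r \right)} = - 3 \left(r + r\right) r = - 3 \cdot 2 r r = - 3 \cdot 2 r^{2} = - 6 r^{2}$)
$\frac{z{\left(j + \left(26 - 6\right) \right)}}{25457} - \frac{10947}{28463} = \frac{\left(-6\right) \left(-7 + \left(26 - 6\right)\right)^{2}}{25457} - \frac{10947}{28463} = - 6 \left(-7 + 20\right)^{2} \cdot \frac{1}{25457} - \frac{10947}{28463} = - 6 \cdot 13^{2} \cdot \frac{1}{25457} - \frac{10947}{28463} = \left(-6\right) 169 \cdot \frac{1}{25457} - \frac{10947}{28463} = \left(-1014\right) \frac{1}{25457} - \frac{10947}{28463} = - \frac{1014}{25457} - \frac{10947}{28463} = - \frac{307539261}{724582591}$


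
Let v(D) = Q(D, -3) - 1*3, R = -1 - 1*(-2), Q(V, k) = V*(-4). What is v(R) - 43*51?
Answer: -2200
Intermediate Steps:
Q(V, k) = -4*V
R = 1 (R = -1 + 2 = 1)
v(D) = -3 - 4*D (v(D) = -4*D - 1*3 = -4*D - 3 = -3 - 4*D)
v(R) - 43*51 = (-3 - 4*1) - 43*51 = (-3 - 4) - 2193 = -7 - 2193 = -2200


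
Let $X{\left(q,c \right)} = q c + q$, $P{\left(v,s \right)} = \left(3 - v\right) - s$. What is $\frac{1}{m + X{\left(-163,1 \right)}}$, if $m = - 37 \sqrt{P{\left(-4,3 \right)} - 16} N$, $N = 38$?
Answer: $\frac{i}{2 \left(- 163 i + 1406 \sqrt{3}\right)} \approx -1.3681 \cdot 10^{-5} + 0.0002044 i$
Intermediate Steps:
$P{\left(v,s \right)} = 3 - s - v$
$X{\left(q,c \right)} = q + c q$ ($X{\left(q,c \right)} = c q + q = q + c q$)
$m = - 2812 i \sqrt{3}$ ($m = - 37 \sqrt{\left(3 - 3 - -4\right) - 16} \cdot 38 = - 37 \sqrt{\left(3 - 3 + 4\right) - 16} \cdot 38 = - 37 \sqrt{4 - 16} \cdot 38 = - 37 \sqrt{-12} \cdot 38 = - 37 \cdot 2 i \sqrt{3} \cdot 38 = - 74 i \sqrt{3} \cdot 38 = - 2812 i \sqrt{3} \approx - 4870.5 i$)
$\frac{1}{m + X{\left(-163,1 \right)}} = \frac{1}{- 2812 i \sqrt{3} - 163 \left(1 + 1\right)} = \frac{1}{- 2812 i \sqrt{3} - 326} = \frac{1}{-326 - 2812 i \sqrt{3}}$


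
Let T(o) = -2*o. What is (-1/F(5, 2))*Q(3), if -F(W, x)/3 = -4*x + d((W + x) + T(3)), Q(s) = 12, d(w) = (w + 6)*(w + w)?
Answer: ⅔ ≈ 0.66667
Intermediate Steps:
d(w) = 2*w*(6 + w) (d(w) = (6 + w)*(2*w) = 2*w*(6 + w))
F(W, x) = 12*x - 6*(W + x)*(-6 + W + x) (F(W, x) = -3*(-4*x + 2*((W + x) - 2*3)*(6 + ((W + x) - 2*3))) = -3*(-4*x + 2*((W + x) - 6)*(6 + ((W + x) - 6))) = -3*(-4*x + 2*(-6 + W + x)*(6 + (-6 + W + x))) = -3*(-4*x + 2*(-6 + W + x)*(W + x)) = -3*(-4*x + 2*(W + x)*(-6 + W + x)) = 12*x - 6*(W + x)*(-6 + W + x))
(-1/F(5, 2))*Q(3) = -1/(12*2 - 6*(5 + 2)*(-6 + 5 + 2))*12 = -1/(24 - 6*7*1)*12 = -1/(24 - 42)*12 = -1/(-18)*12 = -1*(-1/18)*12 = (1/18)*12 = ⅔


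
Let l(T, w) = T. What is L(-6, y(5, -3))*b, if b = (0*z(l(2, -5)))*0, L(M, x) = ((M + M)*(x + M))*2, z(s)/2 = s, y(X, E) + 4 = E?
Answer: 0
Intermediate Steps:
y(X, E) = -4 + E
z(s) = 2*s
L(M, x) = 4*M*(M + x) (L(M, x) = ((2*M)*(M + x))*2 = (2*M*(M + x))*2 = 4*M*(M + x))
b = 0 (b = (0*(2*2))*0 = (0*4)*0 = 0*0 = 0)
L(-6, y(5, -3))*b = (4*(-6)*(-6 + (-4 - 3)))*0 = (4*(-6)*(-6 - 7))*0 = (4*(-6)*(-13))*0 = 312*0 = 0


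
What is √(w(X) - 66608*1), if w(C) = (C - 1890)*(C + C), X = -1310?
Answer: 4*√519837 ≈ 2884.0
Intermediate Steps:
w(C) = 2*C*(-1890 + C) (w(C) = (-1890 + C)*(2*C) = 2*C*(-1890 + C))
√(w(X) - 66608*1) = √(2*(-1310)*(-1890 - 1310) - 66608*1) = √(2*(-1310)*(-3200) - 66608) = √(8384000 - 66608) = √8317392 = 4*√519837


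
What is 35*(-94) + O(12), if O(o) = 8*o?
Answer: -3194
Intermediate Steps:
35*(-94) + O(12) = 35*(-94) + 8*12 = -3290 + 96 = -3194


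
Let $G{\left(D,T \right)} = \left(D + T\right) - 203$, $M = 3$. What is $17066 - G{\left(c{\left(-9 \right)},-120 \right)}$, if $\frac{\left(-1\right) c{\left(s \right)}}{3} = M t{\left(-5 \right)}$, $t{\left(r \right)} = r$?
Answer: $17344$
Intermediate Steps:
$c{\left(s \right)} = 45$ ($c{\left(s \right)} = - 3 \cdot 3 \left(-5\right) = \left(-3\right) \left(-15\right) = 45$)
$G{\left(D,T \right)} = -203 + D + T$
$17066 - G{\left(c{\left(-9 \right)},-120 \right)} = 17066 - \left(-203 + 45 - 120\right) = 17066 - -278 = 17066 + 278 = 17344$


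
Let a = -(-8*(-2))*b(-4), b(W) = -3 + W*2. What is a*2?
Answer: 352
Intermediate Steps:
b(W) = -3 + 2*W
a = 176 (a = -(-8*(-2))*(-3 + 2*(-4)) = -16*(-3 - 8) = -16*(-11) = -1*(-176) = 176)
a*2 = 176*2 = 352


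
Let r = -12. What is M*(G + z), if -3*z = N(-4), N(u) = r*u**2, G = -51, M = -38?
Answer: -494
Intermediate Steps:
N(u) = -12*u**2
z = 64 (z = -(-4)*(-4)**2 = -(-4)*16 = -1/3*(-192) = 64)
M*(G + z) = -38*(-51 + 64) = -38*13 = -494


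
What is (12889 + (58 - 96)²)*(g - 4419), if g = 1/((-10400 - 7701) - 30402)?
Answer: -3072060086414/48503 ≈ -6.3338e+7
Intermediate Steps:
g = -1/48503 (g = 1/(-18101 - 30402) = 1/(-48503) = -1/48503 ≈ -2.0617e-5)
(12889 + (58 - 96)²)*(g - 4419) = (12889 + (58 - 96)²)*(-1/48503 - 4419) = (12889 + (-38)²)*(-214334758/48503) = (12889 + 1444)*(-214334758/48503) = 14333*(-214334758/48503) = -3072060086414/48503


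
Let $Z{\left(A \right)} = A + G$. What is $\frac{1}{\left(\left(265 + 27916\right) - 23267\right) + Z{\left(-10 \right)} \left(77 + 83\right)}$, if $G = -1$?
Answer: $\frac{1}{3154} \approx 0.00031706$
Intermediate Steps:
$Z{\left(A \right)} = -1 + A$ ($Z{\left(A \right)} = A - 1 = -1 + A$)
$\frac{1}{\left(\left(265 + 27916\right) - 23267\right) + Z{\left(-10 \right)} \left(77 + 83\right)} = \frac{1}{\left(\left(265 + 27916\right) - 23267\right) + \left(-1 - 10\right) \left(77 + 83\right)} = \frac{1}{\left(28181 - 23267\right) - 1760} = \frac{1}{4914 - 1760} = \frac{1}{3154}$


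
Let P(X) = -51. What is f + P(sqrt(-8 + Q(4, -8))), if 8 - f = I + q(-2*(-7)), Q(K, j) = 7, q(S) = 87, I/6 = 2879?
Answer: -17404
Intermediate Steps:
I = 17274 (I = 6*2879 = 17274)
f = -17353 (f = 8 - (17274 + 87) = 8 - 1*17361 = 8 - 17361 = -17353)
f + P(sqrt(-8 + Q(4, -8))) = -17353 - 51 = -17404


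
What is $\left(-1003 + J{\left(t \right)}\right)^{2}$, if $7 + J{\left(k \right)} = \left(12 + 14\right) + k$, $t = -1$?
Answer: $970225$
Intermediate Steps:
$J{\left(k \right)} = 19 + k$ ($J{\left(k \right)} = -7 + \left(\left(12 + 14\right) + k\right) = -7 + \left(26 + k\right) = 19 + k$)
$\left(-1003 + J{\left(t \right)}\right)^{2} = \left(-1003 + \left(19 - 1\right)\right)^{2} = \left(-1003 + 18\right)^{2} = \left(-985\right)^{2} = 970225$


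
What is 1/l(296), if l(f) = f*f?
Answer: 1/87616 ≈ 1.1413e-5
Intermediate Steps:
l(f) = f²
1/l(296) = 1/(296²) = 1/87616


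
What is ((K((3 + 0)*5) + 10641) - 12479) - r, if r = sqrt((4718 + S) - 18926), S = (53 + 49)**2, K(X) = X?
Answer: -1823 - 2*I*sqrt(951) ≈ -1823.0 - 61.677*I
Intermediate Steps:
S = 10404 (S = 102**2 = 10404)
r = 2*I*sqrt(951) (r = sqrt((4718 + 10404) - 18926) = sqrt(15122 - 18926) = sqrt(-3804) = 2*I*sqrt(951) ≈ 61.677*I)
((K((3 + 0)*5) + 10641) - 12479) - r = (((3 + 0)*5 + 10641) - 12479) - 2*I*sqrt(951) = ((3*5 + 10641) - 12479) - 2*I*sqrt(951) = ((15 + 10641) - 12479) - 2*I*sqrt(951) = (10656 - 12479) - 2*I*sqrt(951) = -1823 - 2*I*sqrt(951)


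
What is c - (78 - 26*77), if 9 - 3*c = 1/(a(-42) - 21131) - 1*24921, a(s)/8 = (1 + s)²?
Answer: 235883467/23049 ≈ 10234.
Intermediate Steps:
a(s) = 8*(1 + s)²
c = 191537191/23049 (c = 3 - (1/(8*(1 - 42)² - 21131) - 1*24921)/3 = 3 - (1/(8*(-41)² - 21131) - 24921)/3 = 3 - (1/(8*1681 - 21131) - 24921)/3 = 3 - (1/(13448 - 21131) - 24921)/3 = 3 - (1/(-7683) - 24921)/3 = 3 - (-1/7683 - 24921)/3 = 3 - ⅓*(-191468044/7683) = 3 + 191468044/23049 = 191537191/23049 ≈ 8310.0)
c - (78 - 26*77) = 191537191/23049 - (78 - 26*77) = 191537191/23049 - (78 - 2002) = 191537191/23049 - 1*(-1924) = 191537191/23049 + 1924 = 235883467/23049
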